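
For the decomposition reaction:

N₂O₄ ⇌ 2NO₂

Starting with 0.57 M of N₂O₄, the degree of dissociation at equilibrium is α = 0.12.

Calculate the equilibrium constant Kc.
K_c = 0.0373

x = α·[A]₀ = 0.12 × 0.57 = 0.0684 M dissociated.
At eq: [N₂O₄] = 0.57 − 0.0684 = 0.5016 M; [NO₂] = 2x = 0.1368 M.
Kc = [NO₂]²/[N₂O₄] = (0.1368)²/0.5016 = 0.03731.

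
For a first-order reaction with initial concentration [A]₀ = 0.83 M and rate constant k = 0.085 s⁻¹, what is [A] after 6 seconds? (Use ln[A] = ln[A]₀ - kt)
0.4984 M

ln[A] = ln[A]₀ - k·t = ln(0.83) - (0.085)·(6) = -0.1863 - 0.5100 = -0.6963
[A] = e^(-0.6963) = 0.4984 M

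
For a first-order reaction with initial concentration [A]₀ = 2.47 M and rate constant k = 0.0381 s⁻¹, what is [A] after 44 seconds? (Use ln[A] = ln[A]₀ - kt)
0.4620 M

ln[A] = ln[A]₀ - k·t = ln(2.47) - (0.0381)·(44) = 0.9042 - 1.6764 = -0.7722
[A] = e^(-0.7722) = 0.4620 M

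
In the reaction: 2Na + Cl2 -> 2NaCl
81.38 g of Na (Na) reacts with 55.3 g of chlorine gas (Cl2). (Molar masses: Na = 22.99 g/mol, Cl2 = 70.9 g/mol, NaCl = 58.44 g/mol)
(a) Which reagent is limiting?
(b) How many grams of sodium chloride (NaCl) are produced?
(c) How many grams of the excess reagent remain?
(a) Cl2, (b) 91.16 g, (c) 45.52 g

Moles of Na = 81.38 g ÷ 22.99 g/mol = 3.5398 mol
Moles of Cl2 = 55.3 g ÷ 70.9 g/mol = 0.779972 mol
Moles ÷ coefficient: Na: 3.5398/2 = 1.77, Cl2: 0.779972/1 = 0.78
(a) Cl2 has the smaller value, so Cl2 is the limiting reagent.
(b) Moles of NaCl = 0.779972 mol Cl2 × (2/1) = 1.55994 mol; mass = 1.55994 mol × 58.44 g/mol = 91.16 g
(c) Na consumed = 0.779972 × (2/1) = 1.55994 mol; remaining = 3.5398 − 1.55994 = 1.97986 mol; mass = 1.97986 mol × 22.99 g/mol = 45.52 g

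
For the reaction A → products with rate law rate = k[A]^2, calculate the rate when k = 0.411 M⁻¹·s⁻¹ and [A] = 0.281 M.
0.03245 M/s

rate = k·[A]^2 = 0.411·(0.281)^2 = 0.411·0.078961 = 0.03245 M/s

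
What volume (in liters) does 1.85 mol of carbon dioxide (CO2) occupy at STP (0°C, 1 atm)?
At STP, 1 mol of gas occupies 22.4 L
Volume = 1.85 mol × 22.4 L/mol = 41.44 L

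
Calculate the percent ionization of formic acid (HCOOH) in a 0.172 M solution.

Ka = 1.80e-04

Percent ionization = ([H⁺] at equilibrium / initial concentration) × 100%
Percent ionization = 3.18%

Let x = [H⁺]. Ka = x²/(C - x) ⇒ x² + (1.80e-04)x - (1.80e-04)(0.172) = 0. x = 5.4749e-03. Percent = (5.4749e-03/0.172) × 100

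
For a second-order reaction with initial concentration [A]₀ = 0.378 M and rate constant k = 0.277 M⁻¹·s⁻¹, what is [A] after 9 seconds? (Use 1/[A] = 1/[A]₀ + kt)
0.1946 M

1/[A] = 1/[A]₀ + k·t = 1/0.378 + (0.277)·(9) = 2.6455 + 2.4930 = 5.1385
[A] = 1/5.1385 = 0.1946 M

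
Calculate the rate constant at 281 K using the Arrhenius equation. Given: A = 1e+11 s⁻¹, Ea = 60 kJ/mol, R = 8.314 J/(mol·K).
7.02e-01 s⁻¹

k = A·exp(-Ea/(R·T)) = 1e+11·exp(-60000/(8.314·281)) = 1e+11·exp(-25.6824) = 1e+11·7.0193e-12 = 7.02e-01 s⁻¹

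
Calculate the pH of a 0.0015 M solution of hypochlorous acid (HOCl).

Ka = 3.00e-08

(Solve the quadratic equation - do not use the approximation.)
pH = 5.17

x² + Ka×x - Ka×C = 0. Using quadratic formula: [H⁺] = 6.6932e-06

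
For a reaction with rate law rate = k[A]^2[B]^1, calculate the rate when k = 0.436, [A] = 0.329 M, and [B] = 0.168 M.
0.007928 M/s

rate = k·[A]^2·[B]^1 = 0.436·(0.329)^2·(0.168)^1 = 0.436·0.108241·0.168 = 0.007928 M/s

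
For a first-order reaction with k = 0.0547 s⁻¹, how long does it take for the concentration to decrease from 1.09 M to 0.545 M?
12.67 s

From ln[A] = ln[A]₀ - k·t: t = ln([A]₀/[A])/k = ln(1.09/0.545)/0.0547 = ln(2.0000)/0.0547 = 0.6931/0.0547 = 12.67 s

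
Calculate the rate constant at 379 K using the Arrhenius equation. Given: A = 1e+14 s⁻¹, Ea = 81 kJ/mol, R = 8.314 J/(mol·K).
6.85e+02 s⁻¹

k = A·exp(-Ea/(R·T)) = 1e+14·exp(-81000/(8.314·379)) = 1e+14·exp(-25.7061) = 1e+14·6.8548e-12 = 6.85e+02 s⁻¹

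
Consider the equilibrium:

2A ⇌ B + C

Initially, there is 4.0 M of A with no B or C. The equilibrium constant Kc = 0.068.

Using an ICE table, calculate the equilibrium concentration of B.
[B] = 0.686 M

ICE: [A] = 4.0 − 2x, [B] = [C] = x.
Kc = x²/(4.0 − 2x)² = 0.068 ⇒ √Kc = x/(4.0 − 2x).
x = √0.068·4.0/(1 + 2√0.068) = 0.26077·4.0/1.5215 = 0.68554.
[B] = x = 0.686 M.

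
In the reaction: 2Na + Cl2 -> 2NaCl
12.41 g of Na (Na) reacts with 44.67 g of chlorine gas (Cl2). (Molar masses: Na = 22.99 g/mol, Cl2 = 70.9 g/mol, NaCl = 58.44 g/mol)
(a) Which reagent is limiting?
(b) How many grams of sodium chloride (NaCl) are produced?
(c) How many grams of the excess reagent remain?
(a) Na, (b) 31.55 g, (c) 25.53 g

Moles of Na = 12.41 g ÷ 22.99 g/mol = 0.5398 mol
Moles of Cl2 = 44.67 g ÷ 70.9 g/mol = 0.630042 mol
Moles ÷ coefficient: Na: 0.5398/2 = 0.2699, Cl2: 0.630042/1 = 0.63
(a) Na has the smaller value, so Na is the limiting reagent.
(b) Moles of NaCl = 0.5398 mol Na × (2/2) = 0.5398 mol; mass = 0.5398 mol × 58.44 g/mol = 31.55 g
(c) Cl2 consumed = 0.5398 × (1/2) = 0.2699 mol; remaining = 0.630042 − 0.2699 = 0.360142 mol; mass = 0.360142 mol × 70.9 g/mol = 25.53 g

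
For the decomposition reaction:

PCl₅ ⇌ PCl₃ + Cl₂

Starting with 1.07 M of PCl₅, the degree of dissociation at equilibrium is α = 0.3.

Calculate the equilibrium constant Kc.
K_c = 0.1376

x = α·[A]₀ = 0.3 × 1.07 = 0.321 M dissociated.
At eq: [PCl₅] = 1.07 − 0.321 = 0.749 M; [PCl₃] = [Cl₂] = x = 0.321 M.
Kc = [PCl₃][Cl₂]/[PCl₅] = (0.321)²/0.749 = 0.1376.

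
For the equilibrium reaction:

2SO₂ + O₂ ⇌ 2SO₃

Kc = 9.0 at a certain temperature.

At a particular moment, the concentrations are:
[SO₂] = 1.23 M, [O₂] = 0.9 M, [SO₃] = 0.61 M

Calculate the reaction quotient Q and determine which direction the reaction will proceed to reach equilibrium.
Q = 0.273, Q < K, reaction proceeds forward (toward products)

Q = ([SO₃]^2) / ([SO₂]^2 × [O₂])
  = ((0.61)^2) / ((1.23)^2·(0.9)) = 0.3721/1.3616 = 0.2733
Since Q = 0.2733 < Kc = 9.0, the reaction proceeds forward (toward products) to reach equilibrium.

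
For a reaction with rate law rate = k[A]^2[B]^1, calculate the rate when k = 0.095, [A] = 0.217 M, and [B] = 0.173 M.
0.0007739 M/s

rate = k·[A]^2·[B]^1 = 0.095·(0.217)^2·(0.173)^1 = 0.095·0.047089·0.173 = 0.0007739 M/s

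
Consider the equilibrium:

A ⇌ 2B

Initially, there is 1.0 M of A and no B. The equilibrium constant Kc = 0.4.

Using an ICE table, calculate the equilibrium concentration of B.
[B] = 0.540 M

ICE: [A] = 1.0 − x, [B] = 2x.
Kc = (2x)²/(1.0 − x) = 0.4 ⇒ 4x² + 0.4x − 0.4 = 0.
x = (−0.4 + √(0.4² + 4·4·0.4))/(2·4) = (−0.4 + √6.56)/8 = 0.27016.
[B] = 2x = 0.540 M.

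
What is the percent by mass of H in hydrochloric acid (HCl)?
Mass of H in formula = 1.008 × 1 = 1.008 g/mol
Molar mass = 36.46 g/mol
% H = (1.008/36.46) × 100% = 2.76%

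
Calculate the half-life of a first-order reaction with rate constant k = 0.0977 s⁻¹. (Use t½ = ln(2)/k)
7.09 s

t½ = ln(2)/k = 0.6931/0.0977 = 7.09 s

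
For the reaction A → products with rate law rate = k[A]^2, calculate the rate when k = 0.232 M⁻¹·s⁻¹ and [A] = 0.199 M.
0.009187 M/s

rate = k·[A]^2 = 0.232·(0.199)^2 = 0.232·0.039601 = 0.009187 M/s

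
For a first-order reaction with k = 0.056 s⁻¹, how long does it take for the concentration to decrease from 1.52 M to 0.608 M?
16.36 s

From ln[A] = ln[A]₀ - k·t: t = ln([A]₀/[A])/k = ln(1.52/0.608)/0.056 = ln(2.5000)/0.056 = 0.9163/0.056 = 16.36 s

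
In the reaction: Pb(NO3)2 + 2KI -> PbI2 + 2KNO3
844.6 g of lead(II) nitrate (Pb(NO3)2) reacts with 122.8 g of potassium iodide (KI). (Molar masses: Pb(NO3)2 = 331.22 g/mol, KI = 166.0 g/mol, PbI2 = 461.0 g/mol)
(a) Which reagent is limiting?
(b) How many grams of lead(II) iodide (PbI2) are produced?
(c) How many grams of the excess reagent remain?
(a) KI, (b) 170.5 g, (c) 722.1 g

Moles of Pb(NO3)2 = 844.6 g ÷ 331.22 g/mol = 2.54997 mol
Moles of KI = 122.8 g ÷ 166.0 g/mol = 0.739759 mol
Moles ÷ coefficient: Pb(NO3)2: 2.54997/1 = 2.55, KI: 0.739759/2 = 0.3699
(a) KI has the smaller value, so KI is the limiting reagent.
(b) Moles of PbI2 = 0.739759 mol KI × (1/2) = 0.36988 mol; mass = 0.36988 mol × 461.0 g/mol = 170.5 g
(c) Pb(NO3)2 consumed = 0.739759 × (1/2) = 0.36988 mol; remaining = 2.54997 − 0.36988 = 2.18009 mol; mass = 2.18009 mol × 331.22 g/mol = 722.1 g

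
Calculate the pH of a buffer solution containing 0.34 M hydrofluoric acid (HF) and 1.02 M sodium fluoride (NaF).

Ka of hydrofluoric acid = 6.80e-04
pH = 3.64

pKa = -log(6.80e-04) = 3.17. pH = pKa + log([A⁻]/[HA]) = 3.17 + log(1.02/0.34)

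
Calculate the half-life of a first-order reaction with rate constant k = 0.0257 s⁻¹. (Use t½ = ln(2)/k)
26.97 s

t½ = ln(2)/k = 0.6931/0.0257 = 26.97 s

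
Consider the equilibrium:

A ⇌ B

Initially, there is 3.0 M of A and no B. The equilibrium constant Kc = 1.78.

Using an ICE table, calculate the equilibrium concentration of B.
[B] = 1.921 M

ICE: [A] = 3.0 − x, [B] = x.
Kc = x/(3.0 − x) = 1.78 ⇒ x = 1.78·3.0/(1 + 1.78) = 5.34/2.78 = 1.921.
[B] = x = 1.921 M.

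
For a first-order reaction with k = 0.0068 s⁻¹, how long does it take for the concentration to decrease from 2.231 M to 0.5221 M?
213.58 s

From ln[A] = ln[A]₀ - k·t: t = ln([A]₀/[A])/k = ln(2.231/0.5221)/0.0068 = ln(4.2731)/0.0068 = 1.4523/0.0068 = 213.58 s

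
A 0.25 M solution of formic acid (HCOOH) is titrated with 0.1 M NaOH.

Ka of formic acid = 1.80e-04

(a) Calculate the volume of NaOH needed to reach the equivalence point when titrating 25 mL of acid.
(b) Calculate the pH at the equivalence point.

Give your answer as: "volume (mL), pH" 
V = 62.5 mL, pH = 8.30

(a) At equivalence: moles acid = moles base.
moles acid = 0.25 × 0.025 = 0.00625 mol; V_NaOH = 0.00625/0.1 = 0.0625 L = 62.5 mL.
(b) At equivalence, all acid → conjugate base A⁻ at [A⁻] = 0.00625/0.0875 = 0.07143 M.
Kb = Kw/Ka = 1.0e-14/1.80e-04 = 5.556e-11; [OH⁻] = √(Kb·[A⁻]) = 1.992e-06; pOH = 5.70; pH = 14 − pOH = 8.30.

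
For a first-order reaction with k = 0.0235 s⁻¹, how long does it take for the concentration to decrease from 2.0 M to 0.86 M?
35.91 s

From ln[A] = ln[A]₀ - k·t: t = ln([A]₀/[A])/k = ln(2.0/0.86)/0.0235 = ln(2.3256)/0.0235 = 0.8440/0.0235 = 35.91 s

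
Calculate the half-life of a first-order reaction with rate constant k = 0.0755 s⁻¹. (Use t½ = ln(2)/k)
9.18 s

t½ = ln(2)/k = 0.6931/0.0755 = 9.18 s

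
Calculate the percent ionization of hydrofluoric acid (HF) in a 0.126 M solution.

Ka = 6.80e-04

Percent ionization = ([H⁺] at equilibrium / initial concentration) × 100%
Percent ionization = 7.08%

Let x = [H⁺]. Ka = x²/(C - x) ⇒ x² + (6.80e-04)x - (6.80e-04)(0.126) = 0. x = 8.9226e-03. Percent = (8.9226e-03/0.126) × 100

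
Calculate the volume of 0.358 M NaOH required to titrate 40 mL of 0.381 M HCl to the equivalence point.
V_{base} = 42.6 mL

At equivalence: moles acid = moles base.
moles HCl = 0.381 M × 0.04 L = 0.01524 mol
V_NaOH = 0.01524 mol ÷ 0.358 M = 0.04257 L = 42.6 mL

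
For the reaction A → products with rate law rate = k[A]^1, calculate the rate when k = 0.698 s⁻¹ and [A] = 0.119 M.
0.08306 M/s

rate = k·[A]^1 = 0.698·(0.119)^1 = 0.698·0.119 = 0.08306 M/s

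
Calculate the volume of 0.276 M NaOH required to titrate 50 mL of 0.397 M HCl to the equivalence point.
V_{base} = 71.9 mL

At equivalence: moles acid = moles base.
moles HCl = 0.397 M × 0.05 L = 0.01985 mol
V_NaOH = 0.01985 mol ÷ 0.276 M = 0.07192 L = 71.9 mL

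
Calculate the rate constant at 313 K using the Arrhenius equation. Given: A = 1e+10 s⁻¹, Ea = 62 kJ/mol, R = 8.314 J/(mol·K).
4.50e-01 s⁻¹

k = A·exp(-Ea/(R·T)) = 1e+10·exp(-62000/(8.314·313)) = 1e+10·exp(-23.8252) = 1e+10·4.4960e-11 = 4.50e-01 s⁻¹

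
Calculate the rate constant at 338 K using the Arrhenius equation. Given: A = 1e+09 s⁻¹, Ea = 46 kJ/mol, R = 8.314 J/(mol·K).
7.78e+01 s⁻¹

k = A·exp(-Ea/(R·T)) = 1e+09·exp(-46000/(8.314·338)) = 1e+09·exp(-16.3693) = 1e+09·7.7783e-08 = 7.78e+01 s⁻¹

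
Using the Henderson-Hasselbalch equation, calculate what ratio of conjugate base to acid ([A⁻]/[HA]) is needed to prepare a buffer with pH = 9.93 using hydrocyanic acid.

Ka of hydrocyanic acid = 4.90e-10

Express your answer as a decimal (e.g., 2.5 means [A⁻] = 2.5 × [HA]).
[A⁻]/[HA] = 4.171

pKa = −log(4.90e-10) = 9.3098. pH = pKa + log([A⁻]/[HA]). 9.93 = 9.3098 + log(ratio). log(ratio) = 9.93 − 9.3098 = 0.6202. ratio = 10^(0.6202) = 4.171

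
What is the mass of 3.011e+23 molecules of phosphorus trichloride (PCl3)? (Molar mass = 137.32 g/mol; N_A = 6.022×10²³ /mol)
Moles = 3.011e+23 ÷ 6.022×10²³ = 0.5 mol
Mass = 0.5 mol × 137.32 g/mol = 68.66 g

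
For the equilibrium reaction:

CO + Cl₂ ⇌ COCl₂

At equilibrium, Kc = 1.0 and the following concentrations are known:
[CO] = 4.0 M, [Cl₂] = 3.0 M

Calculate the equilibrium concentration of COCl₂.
[COCl₂] = 12.0000 M

Kc = ([COCl₂]) / ([CO] × [Cl₂]) = 1.0
[COCl₂]^1 = Kc · (reactant terms)/(other product terms) = 1.0 · 12 / 1 = 12
[COCl₂] = 12.0000 M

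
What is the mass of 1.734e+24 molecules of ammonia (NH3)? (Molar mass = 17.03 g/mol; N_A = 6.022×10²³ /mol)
Moles = 1.734e+24 ÷ 6.022×10²³ = 2.87944 mol
Mass = 2.87944 mol × 17.03 g/mol = 49.04 g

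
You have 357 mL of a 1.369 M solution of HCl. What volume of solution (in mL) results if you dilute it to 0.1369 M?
Using M₁V₁ = M₂V₂:
1.369 × 357 = 0.1369 × V₂
V₂ = (1.369 × 357) / 0.1369 = 3570 mL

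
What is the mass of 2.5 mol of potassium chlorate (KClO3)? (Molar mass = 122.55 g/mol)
Mass = 2.5 mol × 122.55 g/mol = 306.4 g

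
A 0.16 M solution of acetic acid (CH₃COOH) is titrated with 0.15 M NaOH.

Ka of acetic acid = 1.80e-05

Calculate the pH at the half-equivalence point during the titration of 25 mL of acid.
pH = pKa = 4.74

At the half-equivalence point, [HA] = [A⁻], so by Henderson–Hasselbalch pH = pKa + log(1) = pKa.
pKa = −log(1.80e-05) = 4.74.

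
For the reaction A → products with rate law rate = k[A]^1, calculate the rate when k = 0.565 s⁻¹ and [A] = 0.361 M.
0.204 M/s

rate = k·[A]^1 = 0.565·(0.361)^1 = 0.565·0.361 = 0.204 M/s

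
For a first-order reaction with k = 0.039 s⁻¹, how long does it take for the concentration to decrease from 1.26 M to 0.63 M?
17.77 s

From ln[A] = ln[A]₀ - k·t: t = ln([A]₀/[A])/k = ln(1.26/0.63)/0.039 = ln(2.0000)/0.039 = 0.6931/0.039 = 17.77 s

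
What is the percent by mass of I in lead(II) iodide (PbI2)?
Mass of I in formula = 126.9 × 2 = 253.8 g/mol
Molar mass = 461.0 g/mol
% I = (253.8/461.0) × 100% = 55.05%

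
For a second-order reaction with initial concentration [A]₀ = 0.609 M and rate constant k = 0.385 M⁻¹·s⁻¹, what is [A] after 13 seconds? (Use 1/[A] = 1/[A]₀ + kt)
0.1504 M

1/[A] = 1/[A]₀ + k·t = 1/0.609 + (0.385)·(13) = 1.6420 + 5.0050 = 6.6470
[A] = 1/6.6470 = 0.1504 M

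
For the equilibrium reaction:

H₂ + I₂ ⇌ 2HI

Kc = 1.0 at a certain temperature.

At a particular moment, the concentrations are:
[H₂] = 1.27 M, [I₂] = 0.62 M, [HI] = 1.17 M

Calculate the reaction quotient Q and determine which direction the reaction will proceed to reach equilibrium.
Q = 1.739, Q > K, reaction proceeds reverse (toward reactants)

Q = ([HI]^2) / ([H₂] × [I₂])
  = ((1.17)^2) / ((1.27)·(0.62)) = 1.3689/0.7874 = 1.739
Since Q = 1.739 > Kc = 1.0, the reaction proceeds reverse (toward reactants) to reach equilibrium.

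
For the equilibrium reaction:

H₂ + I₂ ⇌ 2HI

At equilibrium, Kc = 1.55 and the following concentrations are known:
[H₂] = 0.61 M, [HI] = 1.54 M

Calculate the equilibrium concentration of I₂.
[I₂] = 2.5083 M

Kc = ([HI]^2) / ([H₂] × [I₂]) = 1.55
[I₂]^1 = (product terms)/(Kc · other reactant terms) = 2.3716 / (1.55 · 0.61) = 2.5083
[I₂] = 2.5083 M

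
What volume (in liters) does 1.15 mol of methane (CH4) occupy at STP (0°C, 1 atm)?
At STP, 1 mol of gas occupies 22.4 L
Volume = 1.15 mol × 22.4 L/mol = 25.76 L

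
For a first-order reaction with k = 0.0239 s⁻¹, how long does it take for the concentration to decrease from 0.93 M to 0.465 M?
29.00 s

From ln[A] = ln[A]₀ - k·t: t = ln([A]₀/[A])/k = ln(0.93/0.465)/0.0239 = ln(2.0000)/0.0239 = 0.6931/0.0239 = 29.00 s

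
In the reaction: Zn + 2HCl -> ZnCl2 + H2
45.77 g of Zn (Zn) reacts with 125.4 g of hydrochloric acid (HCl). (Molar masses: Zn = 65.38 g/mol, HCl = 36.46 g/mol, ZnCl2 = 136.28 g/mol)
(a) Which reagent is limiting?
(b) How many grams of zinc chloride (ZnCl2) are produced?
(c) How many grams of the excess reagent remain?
(a) Zn, (b) 95.4 g, (c) 74.35 g

Moles of Zn = 45.77 g ÷ 65.38 g/mol = 0.700061 mol
Moles of HCl = 125.4 g ÷ 36.46 g/mol = 3.43939 mol
Moles ÷ coefficient: Zn: 0.700061/1 = 0.7001, HCl: 3.43939/2 = 1.72
(a) Zn has the smaller value, so Zn is the limiting reagent.
(b) Moles of ZnCl2 = 0.700061 mol Zn × (1/1) = 0.700061 mol; mass = 0.700061 mol × 136.28 g/mol = 95.4 g
(c) HCl consumed = 0.700061 × (2/1) = 1.40012 mol; remaining = 3.43939 − 1.40012 = 2.03926 mol; mass = 2.03926 mol × 36.46 g/mol = 74.35 g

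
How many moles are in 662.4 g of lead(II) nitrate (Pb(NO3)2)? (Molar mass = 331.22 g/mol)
Moles = 662.4 g ÷ 331.22 g/mol = 2 mol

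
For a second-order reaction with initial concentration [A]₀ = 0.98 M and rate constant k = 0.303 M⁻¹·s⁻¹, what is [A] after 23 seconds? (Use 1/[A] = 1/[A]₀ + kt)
0.1252 M

1/[A] = 1/[A]₀ + k·t = 1/0.98 + (0.303)·(23) = 1.0204 + 6.9690 = 7.9894
[A] = 1/7.9894 = 0.1252 M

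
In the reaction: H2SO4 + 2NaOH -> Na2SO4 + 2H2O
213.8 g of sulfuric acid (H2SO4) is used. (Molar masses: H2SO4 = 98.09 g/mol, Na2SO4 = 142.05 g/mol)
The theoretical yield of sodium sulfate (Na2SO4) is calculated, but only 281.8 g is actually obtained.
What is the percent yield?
Moles of H2SO4 = 213.8 g ÷ 98.09 g/mol = 2.17963 mol
Mole ratio: 1 mol Na2SO4 / 1 mol H2SO4
Moles of Na2SO4 = 2.17963 × (1/1) = 2.17963 mol
Theoretical yield = 2.17963 mol × 142.05 g/mol = 309.62 g
Actual yield = 281.8 g
Percent yield = (281.8 / 309.62) × 100% = 91.0%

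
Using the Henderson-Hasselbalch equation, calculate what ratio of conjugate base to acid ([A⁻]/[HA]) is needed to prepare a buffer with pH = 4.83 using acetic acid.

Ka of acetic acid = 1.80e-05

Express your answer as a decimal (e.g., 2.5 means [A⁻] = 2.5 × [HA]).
[A⁻]/[HA] = 1.217

pKa = −log(1.80e-05) = 4.7447. pH = pKa + log([A⁻]/[HA]). 4.83 = 4.7447 + log(ratio). log(ratio) = 4.83 − 4.7447 = 0.0853. ratio = 10^(0.0853) = 1.217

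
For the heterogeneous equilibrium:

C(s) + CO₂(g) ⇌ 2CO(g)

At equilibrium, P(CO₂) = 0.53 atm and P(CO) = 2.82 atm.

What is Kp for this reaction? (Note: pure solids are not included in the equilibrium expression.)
K_p = 15.005

Solid C is excluded.
Kp = P(CO)²/P(CO₂) = (2.82)²/0.53 = 7.952/0.53 = 15.005.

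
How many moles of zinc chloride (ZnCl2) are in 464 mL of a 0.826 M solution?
Moles = Molarity × Volume (L)
Moles = 0.826 M × 0.464 L = 0.3833 mol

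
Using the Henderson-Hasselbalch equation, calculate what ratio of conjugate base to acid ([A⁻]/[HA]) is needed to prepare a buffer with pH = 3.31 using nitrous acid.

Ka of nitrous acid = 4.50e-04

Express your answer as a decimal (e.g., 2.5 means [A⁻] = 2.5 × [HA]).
[A⁻]/[HA] = 0.919

pKa = −log(4.50e-04) = 3.3468. pH = pKa + log([A⁻]/[HA]). 3.31 = 3.3468 + log(ratio). log(ratio) = 3.31 − 3.3468 = -0.0368. ratio = 10^(-0.0368) = 0.919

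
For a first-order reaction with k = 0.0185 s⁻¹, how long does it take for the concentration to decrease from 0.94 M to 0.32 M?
58.25 s

From ln[A] = ln[A]₀ - k·t: t = ln([A]₀/[A])/k = ln(0.94/0.32)/0.0185 = ln(2.9375)/0.0185 = 1.0776/0.0185 = 58.25 s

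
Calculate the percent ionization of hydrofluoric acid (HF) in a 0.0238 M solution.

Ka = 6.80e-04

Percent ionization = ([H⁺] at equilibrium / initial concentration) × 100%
Percent ionization = 15.5%

Let x = [H⁺]. Ka = x²/(C - x) ⇒ x² + (6.80e-04)x - (6.80e-04)(0.0238) = 0. x = 3.6973e-03. Percent = (3.6973e-03/0.0238) × 100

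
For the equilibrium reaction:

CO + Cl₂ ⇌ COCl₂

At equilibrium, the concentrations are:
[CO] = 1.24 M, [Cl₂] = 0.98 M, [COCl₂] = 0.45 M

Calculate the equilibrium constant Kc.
K_c = 0.3703

Kc = ([COCl₂]) / ([CO] × [Cl₂])
   = ((0.45)) / ((1.24)·(0.98))
   = 0.45 / 1.2152 = 0.3703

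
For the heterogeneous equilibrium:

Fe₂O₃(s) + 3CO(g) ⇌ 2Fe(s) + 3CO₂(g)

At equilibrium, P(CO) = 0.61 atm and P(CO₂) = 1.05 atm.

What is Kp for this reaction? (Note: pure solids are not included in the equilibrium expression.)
K_p = 5.100

Solids (Fe₂O₃, Fe) are excluded.
Kp = P(CO₂)³/P(CO)³ = (1.05)³/(0.61)³ = 1.158/0.227 = 5.100.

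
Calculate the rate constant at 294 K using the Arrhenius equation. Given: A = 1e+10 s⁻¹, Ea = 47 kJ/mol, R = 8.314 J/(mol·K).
4.46e+01 s⁻¹

k = A·exp(-Ea/(R·T)) = 1e+10·exp(-47000/(8.314·294)) = 1e+10·exp(-19.2283) = 1e+10·4.4593e-09 = 4.46e+01 s⁻¹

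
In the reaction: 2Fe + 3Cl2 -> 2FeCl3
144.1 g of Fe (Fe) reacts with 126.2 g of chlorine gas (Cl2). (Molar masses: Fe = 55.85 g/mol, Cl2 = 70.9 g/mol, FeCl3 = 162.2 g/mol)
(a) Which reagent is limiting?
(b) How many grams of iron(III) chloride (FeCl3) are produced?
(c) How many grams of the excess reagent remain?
(a) Cl2, (b) 192.5 g, (c) 77.83 g

Moles of Fe = 144.1 g ÷ 55.85 g/mol = 2.58013 mol
Moles of Cl2 = 126.2 g ÷ 70.9 g/mol = 1.77997 mol
Moles ÷ coefficient: Fe: 2.58013/2 = 1.29, Cl2: 1.77997/3 = 0.5933
(a) Cl2 has the smaller value, so Cl2 is the limiting reagent.
(b) Moles of FeCl3 = 1.77997 mol Cl2 × (2/3) = 1.18665 mol; mass = 1.18665 mol × 162.2 g/mol = 192.5 g
(c) Fe consumed = 1.77997 × (2/3) = 1.18665 mol; remaining = 2.58013 − 1.18665 = 1.39348 mol; mass = 1.39348 mol × 55.85 g/mol = 77.83 g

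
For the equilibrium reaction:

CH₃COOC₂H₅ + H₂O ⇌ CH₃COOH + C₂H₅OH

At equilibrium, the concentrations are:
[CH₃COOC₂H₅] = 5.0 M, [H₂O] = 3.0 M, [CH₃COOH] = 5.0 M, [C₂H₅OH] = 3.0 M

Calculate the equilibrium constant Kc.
K_c = 1.0000

Kc = ([CH₃COOH] × [C₂H₅OH]) / ([CH₃COOC₂H₅] × [H₂O])
   = ((5.0)·(3.0)) / ((5.0)·(3.0))
   = 15 / 15 = 1.0000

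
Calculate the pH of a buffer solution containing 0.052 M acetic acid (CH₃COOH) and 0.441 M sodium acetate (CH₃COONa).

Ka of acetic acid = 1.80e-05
pH = 5.67

pKa = -log(1.80e-05) = 4.74. pH = pKa + log([A⁻]/[HA]) = 4.74 + log(0.441/0.052)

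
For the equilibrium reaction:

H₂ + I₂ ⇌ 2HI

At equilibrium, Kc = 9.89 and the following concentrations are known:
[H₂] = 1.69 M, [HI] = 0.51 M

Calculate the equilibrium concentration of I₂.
[I₂] = 0.0156 M

Kc = ([HI]^2) / ([H₂] × [I₂]) = 9.89
[I₂]^1 = (product terms)/(Kc · other reactant terms) = 0.2601 / (9.89 · 1.69) = 0.015562
[I₂] = 0.0156 M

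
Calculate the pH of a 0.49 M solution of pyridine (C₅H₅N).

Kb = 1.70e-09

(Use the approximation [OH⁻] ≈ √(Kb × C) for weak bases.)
pH = 9.46

[OH⁻] = √(Kb × C) = √(1.70e-09 × 0.49) = 2.8862e-05. pOH = 4.54, pH = 14 - pOH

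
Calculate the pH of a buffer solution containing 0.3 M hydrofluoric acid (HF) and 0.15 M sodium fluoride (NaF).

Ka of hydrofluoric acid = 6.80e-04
pH = 2.87

pKa = -log(6.80e-04) = 3.17. pH = pKa + log([A⁻]/[HA]) = 3.17 + log(0.15/0.3)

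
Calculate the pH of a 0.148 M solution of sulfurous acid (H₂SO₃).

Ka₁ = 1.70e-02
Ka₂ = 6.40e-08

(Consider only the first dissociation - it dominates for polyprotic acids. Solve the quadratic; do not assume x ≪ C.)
pH = 1.37

x² + Ka₁·x − Ka₁·C = 0 with Ka₁ = 1.70e-02, C = 0.148.
x = (−Ka₁ + √(Ka₁² + 4·Ka₁·C))/2 = 4.2375e-02 M, so pH = 1.37.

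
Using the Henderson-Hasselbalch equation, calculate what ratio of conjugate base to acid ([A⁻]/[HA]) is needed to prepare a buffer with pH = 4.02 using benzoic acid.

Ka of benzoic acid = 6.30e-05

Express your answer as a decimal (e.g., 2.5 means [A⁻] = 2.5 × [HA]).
[A⁻]/[HA] = 0.660

pKa = −log(6.30e-05) = 4.2007. pH = pKa + log([A⁻]/[HA]). 4.02 = 4.2007 + log(ratio). log(ratio) = 4.02 − 4.2007 = -0.1807. ratio = 10^(-0.1807) = 0.660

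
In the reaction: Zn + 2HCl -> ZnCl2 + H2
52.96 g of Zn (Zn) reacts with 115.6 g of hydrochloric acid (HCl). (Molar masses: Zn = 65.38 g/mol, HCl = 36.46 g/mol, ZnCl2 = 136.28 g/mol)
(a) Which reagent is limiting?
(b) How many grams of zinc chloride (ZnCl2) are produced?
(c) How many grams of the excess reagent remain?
(a) Zn, (b) 110.4 g, (c) 56.53 g

Moles of Zn = 52.96 g ÷ 65.38 g/mol = 0.810034 mol
Moles of HCl = 115.6 g ÷ 36.46 g/mol = 3.1706 mol
Moles ÷ coefficient: Zn: 0.810034/1 = 0.81, HCl: 3.1706/2 = 1.585
(a) Zn has the smaller value, so Zn is the limiting reagent.
(b) Moles of ZnCl2 = 0.810034 mol Zn × (1/1) = 0.810034 mol; mass = 0.810034 mol × 136.28 g/mol = 110.4 g
(c) HCl consumed = 0.810034 × (2/1) = 1.62007 mol; remaining = 3.1706 − 1.62007 = 1.55053 mol; mass = 1.55053 mol × 36.46 g/mol = 56.53 g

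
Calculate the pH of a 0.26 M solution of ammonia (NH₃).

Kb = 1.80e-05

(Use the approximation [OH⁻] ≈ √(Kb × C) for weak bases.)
pH = 11.34

[OH⁻] = √(Kb × C) = √(1.80e-05 × 0.26) = 2.1633e-03. pOH = 2.66, pH = 14 - pOH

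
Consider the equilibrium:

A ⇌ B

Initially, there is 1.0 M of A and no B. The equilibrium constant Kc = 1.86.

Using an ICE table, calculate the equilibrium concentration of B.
[B] = 0.650 M

ICE: [A] = 1.0 − x, [B] = x.
Kc = x/(1.0 − x) = 1.86 ⇒ x = 1.86·1.0/(1 + 1.86) = 1.86/2.86 = 0.6503.
[B] = x = 0.650 M.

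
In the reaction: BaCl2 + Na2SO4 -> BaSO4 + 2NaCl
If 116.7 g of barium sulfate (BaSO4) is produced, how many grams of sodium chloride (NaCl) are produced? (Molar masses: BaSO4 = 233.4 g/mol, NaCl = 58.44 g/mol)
Moles of BaSO4 = 116.7 g ÷ 233.4 g/mol = 0.5 mol
Mole ratio: 2 mol NaCl / 1 mol BaSO4
Moles of NaCl = 0.5 × (2/1) = 1 mol
Mass of NaCl = 1 mol × 58.44 g/mol = 58.44 g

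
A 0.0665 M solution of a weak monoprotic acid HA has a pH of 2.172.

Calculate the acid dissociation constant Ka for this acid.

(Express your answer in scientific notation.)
K_a = 7.58e-04

[H⁺] = 10^(−pH) = 10^(−2.172) = 6.730e-03 M. For HA ⇌ H⁺ + A⁻, Ka = x²/(C − x) = (6.730e-03)²/(0.0665 − 6.730e-03) = 7.58e-04.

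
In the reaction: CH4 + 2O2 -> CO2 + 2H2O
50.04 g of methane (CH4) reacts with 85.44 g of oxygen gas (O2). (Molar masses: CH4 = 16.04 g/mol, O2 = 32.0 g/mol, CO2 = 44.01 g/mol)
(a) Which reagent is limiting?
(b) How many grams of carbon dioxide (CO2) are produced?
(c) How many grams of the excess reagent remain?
(a) O2, (b) 58.75 g, (c) 28.63 g

Moles of CH4 = 50.04 g ÷ 16.04 g/mol = 3.1197 mol
Moles of O2 = 85.44 g ÷ 32.0 g/mol = 2.67 mol
Moles ÷ coefficient: CH4: 3.1197/1 = 3.12, O2: 2.67/2 = 1.335
(a) O2 has the smaller value, so O2 is the limiting reagent.
(b) Moles of CO2 = 2.67 mol O2 × (1/2) = 1.335 mol; mass = 1.335 mol × 44.01 g/mol = 58.75 g
(c) CH4 consumed = 2.67 × (1/2) = 1.335 mol; remaining = 3.1197 − 1.335 = 1.7847 mol; mass = 1.7847 mol × 16.04 g/mol = 28.63 g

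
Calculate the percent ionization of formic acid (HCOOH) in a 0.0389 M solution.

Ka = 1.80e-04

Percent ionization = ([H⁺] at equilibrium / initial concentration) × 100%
Percent ionization = 6.57%

Let x = [H⁺]. Ka = x²/(C - x) ⇒ x² + (1.80e-04)x - (1.80e-04)(0.0389) = 0. x = 2.5577e-03. Percent = (2.5577e-03/0.0389) × 100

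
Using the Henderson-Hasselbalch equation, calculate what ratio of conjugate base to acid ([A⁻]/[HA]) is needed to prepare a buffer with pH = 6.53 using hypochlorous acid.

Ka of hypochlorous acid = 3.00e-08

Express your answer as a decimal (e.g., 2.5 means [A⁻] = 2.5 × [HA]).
[A⁻]/[HA] = 0.102

pKa = −log(3.00e-08) = 7.5229. pH = pKa + log([A⁻]/[HA]). 6.53 = 7.5229 + log(ratio). log(ratio) = 6.53 − 7.5229 = -0.9929. ratio = 10^(-0.9929) = 0.102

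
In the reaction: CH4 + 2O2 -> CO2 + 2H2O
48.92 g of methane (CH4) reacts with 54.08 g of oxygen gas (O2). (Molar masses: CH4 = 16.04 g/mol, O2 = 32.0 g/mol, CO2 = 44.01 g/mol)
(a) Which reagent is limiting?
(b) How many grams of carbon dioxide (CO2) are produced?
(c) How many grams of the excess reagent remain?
(a) O2, (b) 37.19 g, (c) 35.37 g

Moles of CH4 = 48.92 g ÷ 16.04 g/mol = 3.04988 mol
Moles of O2 = 54.08 g ÷ 32.0 g/mol = 1.69 mol
Moles ÷ coefficient: CH4: 3.04988/1 = 3.05, O2: 1.69/2 = 0.845
(a) O2 has the smaller value, so O2 is the limiting reagent.
(b) Moles of CO2 = 1.69 mol O2 × (1/2) = 0.845 mol; mass = 0.845 mol × 44.01 g/mol = 37.19 g
(c) CH4 consumed = 1.69 × (1/2) = 0.845 mol; remaining = 3.04988 − 0.845 = 2.20488 mol; mass = 2.20488 mol × 16.04 g/mol = 35.37 g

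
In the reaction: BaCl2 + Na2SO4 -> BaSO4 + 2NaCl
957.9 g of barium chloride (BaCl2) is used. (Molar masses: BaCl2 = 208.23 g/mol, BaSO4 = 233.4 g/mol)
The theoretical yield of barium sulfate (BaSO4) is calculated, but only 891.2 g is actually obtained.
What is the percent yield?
Moles of BaCl2 = 957.9 g ÷ 208.23 g/mol = 4.6002 mol
Mole ratio: 1 mol BaSO4 / 1 mol BaCl2
Moles of BaSO4 = 4.6002 × (1/1) = 4.6002 mol
Theoretical yield = 4.6002 mol × 233.4 g/mol = 1073.7 g
Actual yield = 891.2 g
Percent yield = (891.2 / 1073.7) × 100% = 83.0%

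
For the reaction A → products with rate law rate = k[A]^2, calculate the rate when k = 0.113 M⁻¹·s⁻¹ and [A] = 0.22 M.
0.005469 M/s

rate = k·[A]^2 = 0.113·(0.22)^2 = 0.113·0.0484 = 0.005469 M/s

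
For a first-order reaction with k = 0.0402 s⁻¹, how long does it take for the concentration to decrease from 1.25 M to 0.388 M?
29.10 s

From ln[A] = ln[A]₀ - k·t: t = ln([A]₀/[A])/k = ln(1.25/0.388)/0.0402 = ln(3.2216)/0.0402 = 1.1699/0.0402 = 29.10 s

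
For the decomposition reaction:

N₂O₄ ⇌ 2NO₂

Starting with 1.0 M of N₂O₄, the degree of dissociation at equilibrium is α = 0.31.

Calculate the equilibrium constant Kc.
K_c = 0.5571

x = α·[A]₀ = 0.31 × 1.0 = 0.31 M dissociated.
At eq: [N₂O₄] = 1.0 − 0.31 = 0.69 M; [NO₂] = 2x = 0.62 M.
Kc = [NO₂]²/[N₂O₄] = (0.62)²/0.69 = 0.5571.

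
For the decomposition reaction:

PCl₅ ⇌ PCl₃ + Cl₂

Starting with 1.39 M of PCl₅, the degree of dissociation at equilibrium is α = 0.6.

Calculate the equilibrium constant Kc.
K_c = 1.2510

x = α·[A]₀ = 0.6 × 1.39 = 0.834 M dissociated.
At eq: [PCl₅] = 1.39 − 0.834 = 0.556 M; [PCl₃] = [Cl₂] = x = 0.834 M.
Kc = [PCl₃][Cl₂]/[PCl₅] = (0.834)²/0.556 = 1.251.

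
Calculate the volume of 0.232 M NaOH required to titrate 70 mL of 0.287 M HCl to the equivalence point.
V_{base} = 86.6 mL

At equivalence: moles acid = moles base.
moles HCl = 0.287 M × 0.07 L = 0.02009 mol
V_NaOH = 0.02009 mol ÷ 0.232 M = 0.08659 L = 86.6 mL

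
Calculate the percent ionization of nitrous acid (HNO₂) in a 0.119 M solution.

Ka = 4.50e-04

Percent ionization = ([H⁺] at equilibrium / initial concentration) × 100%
Percent ionization = 5.96%

Let x = [H⁺]. Ka = x²/(C - x) ⇒ x² + (4.50e-04)x - (4.50e-04)(0.119) = 0. x = 7.0962e-03. Percent = (7.0962e-03/0.119) × 100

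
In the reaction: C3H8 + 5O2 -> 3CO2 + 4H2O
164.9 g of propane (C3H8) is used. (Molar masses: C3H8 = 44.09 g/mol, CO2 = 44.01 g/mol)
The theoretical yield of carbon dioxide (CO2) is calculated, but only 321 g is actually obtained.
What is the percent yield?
Moles of C3H8 = 164.9 g ÷ 44.09 g/mol = 3.74008 mol
Mole ratio: 3 mol CO2 / 1 mol C3H8
Moles of CO2 = 3.74008 × (3/1) = 11.2202 mol
Theoretical yield = 11.2202 mol × 44.01 g/mol = 493.8 g
Actual yield = 321 g
Percent yield = (321 / 493.8) × 100% = 65.0%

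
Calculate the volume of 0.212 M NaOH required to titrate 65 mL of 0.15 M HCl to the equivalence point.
V_{base} = 46.0 mL

At equivalence: moles acid = moles base.
moles HCl = 0.15 M × 0.065 L = 0.00975 mol
V_NaOH = 0.00975 mol ÷ 0.212 M = 0.04599 L = 46.0 mL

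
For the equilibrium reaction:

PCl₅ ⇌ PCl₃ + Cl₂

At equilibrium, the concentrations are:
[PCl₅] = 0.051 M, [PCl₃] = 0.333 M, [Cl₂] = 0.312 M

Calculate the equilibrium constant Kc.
K_c = 2.0372

Kc = ([PCl₃] × [Cl₂]) / ([PCl₅])
   = ((0.333)·(0.312)) / ((0.051))
   = 0.1039 / 0.051 = 2.0372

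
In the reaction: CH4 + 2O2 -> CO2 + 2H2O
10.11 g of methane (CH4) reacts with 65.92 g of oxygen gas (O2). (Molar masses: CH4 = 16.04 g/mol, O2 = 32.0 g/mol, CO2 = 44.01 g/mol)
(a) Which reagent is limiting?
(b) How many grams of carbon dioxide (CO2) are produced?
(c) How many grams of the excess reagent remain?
(a) CH4, (b) 27.74 g, (c) 25.58 g

Moles of CH4 = 10.11 g ÷ 16.04 g/mol = 0.630299 mol
Moles of O2 = 65.92 g ÷ 32.0 g/mol = 2.06 mol
Moles ÷ coefficient: CH4: 0.630299/1 = 0.6303, O2: 2.06/2 = 1.03
(a) CH4 has the smaller value, so CH4 is the limiting reagent.
(b) Moles of CO2 = 0.630299 mol CH4 × (1/1) = 0.630299 mol; mass = 0.630299 mol × 44.01 g/mol = 27.74 g
(c) O2 consumed = 0.630299 × (2/1) = 1.2606 mol; remaining = 2.06 − 1.2606 = 0.799401 mol; mass = 0.799401 mol × 32.0 g/mol = 25.58 g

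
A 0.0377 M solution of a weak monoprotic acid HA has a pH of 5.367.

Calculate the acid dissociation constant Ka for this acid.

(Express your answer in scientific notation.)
K_a = 4.89e-10

[H⁺] = 10^(−pH) = 10^(−5.367) = 4.295e-06 M. For HA ⇌ H⁺ + A⁻, Ka = x²/(C − x) = (4.295e-06)²/(0.0377 − 4.295e-06) = 4.89e-10.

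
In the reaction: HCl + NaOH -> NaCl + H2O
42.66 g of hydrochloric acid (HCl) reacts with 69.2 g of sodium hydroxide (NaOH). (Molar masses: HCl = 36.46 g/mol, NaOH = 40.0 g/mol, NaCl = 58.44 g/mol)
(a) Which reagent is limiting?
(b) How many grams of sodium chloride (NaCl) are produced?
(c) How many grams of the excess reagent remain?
(a) HCl, (b) 68.38 g, (c) 22.4 g

Moles of HCl = 42.66 g ÷ 36.46 g/mol = 1.17005 mol
Moles of NaOH = 69.2 g ÷ 40.0 g/mol = 1.73 mol
Moles ÷ coefficient: HCl: 1.17005/1 = 1.17, NaOH: 1.73/1 = 1.73
(a) HCl has the smaller value, so HCl is the limiting reagent.
(b) Moles of NaCl = 1.17005 mol HCl × (1/1) = 1.17005 mol; mass = 1.17005 mol × 58.44 g/mol = 68.38 g
(c) NaOH consumed = 1.17005 × (1/1) = 1.17005 mol; remaining = 1.73 − 1.17005 = 0.559951 mol; mass = 0.559951 mol × 40.0 g/mol = 22.4 g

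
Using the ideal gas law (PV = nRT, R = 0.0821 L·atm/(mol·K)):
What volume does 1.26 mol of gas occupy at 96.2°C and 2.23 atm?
T = 96.2°C + 273.15 = 369.35 K
V = nRT/P = (1.26 × 0.0821 × 369.35) / 2.23
V = 17.13 L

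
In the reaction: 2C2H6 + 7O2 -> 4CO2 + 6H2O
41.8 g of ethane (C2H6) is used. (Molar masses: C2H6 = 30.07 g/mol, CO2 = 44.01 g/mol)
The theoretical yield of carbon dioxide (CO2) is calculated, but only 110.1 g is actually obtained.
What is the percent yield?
Moles of C2H6 = 41.8 g ÷ 30.07 g/mol = 1.39009 mol
Mole ratio: 4 mol CO2 / 2 mol C2H6
Moles of CO2 = 1.39009 × (4/2) = 2.78018 mol
Theoretical yield = 2.78018 mol × 44.01 g/mol = 122.36 g
Actual yield = 110.1 g
Percent yield = (110.1 / 122.36) × 100% = 90.0%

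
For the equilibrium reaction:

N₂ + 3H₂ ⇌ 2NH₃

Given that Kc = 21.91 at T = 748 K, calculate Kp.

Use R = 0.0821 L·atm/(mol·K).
K_p = 0.0058

Δn = (moles gaseous products) − (moles gaseous reactants) = -2
T = 748 K; RT = 0.0821 × 748 = 61.4108
Kp = Kc·(RT)^Δn = 21.91 × (61.4108)^-2 = 21.91 × 0.000265162 = 0.0058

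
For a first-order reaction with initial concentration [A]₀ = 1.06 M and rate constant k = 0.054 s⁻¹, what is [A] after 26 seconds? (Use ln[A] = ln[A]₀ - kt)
0.2603 M

ln[A] = ln[A]₀ - k·t = ln(1.06) - (0.054)·(26) = 0.0583 - 1.4040 = -1.3457
[A] = e^(-1.3457) = 0.2603 M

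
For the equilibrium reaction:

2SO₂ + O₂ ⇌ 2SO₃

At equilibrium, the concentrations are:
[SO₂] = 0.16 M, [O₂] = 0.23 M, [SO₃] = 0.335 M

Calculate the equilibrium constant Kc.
K_c = 19.0600

Kc = ([SO₃]^2) / ([SO₂]^2 × [O₂])
   = ((0.335)^2) / ((0.16)^2·(0.23))
   = 0.11223 / 0.005888 = 19.0600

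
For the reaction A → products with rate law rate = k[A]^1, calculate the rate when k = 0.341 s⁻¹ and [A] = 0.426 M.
0.1453 M/s

rate = k·[A]^1 = 0.341·(0.426)^1 = 0.341·0.426 = 0.1453 M/s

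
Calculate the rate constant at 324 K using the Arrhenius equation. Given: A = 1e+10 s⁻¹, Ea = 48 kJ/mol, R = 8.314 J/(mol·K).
1.82e+02 s⁻¹

k = A·exp(-Ea/(R·T)) = 1e+10·exp(-48000/(8.314·324)) = 1e+10·exp(-17.8191) = 1e+10·1.8250e-08 = 1.82e+02 s⁻¹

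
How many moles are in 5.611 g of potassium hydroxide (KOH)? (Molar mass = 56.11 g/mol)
Moles = 5.611 g ÷ 56.11 g/mol = 0.1 mol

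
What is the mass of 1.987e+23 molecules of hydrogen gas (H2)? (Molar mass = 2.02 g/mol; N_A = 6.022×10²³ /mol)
Moles = 1.987e+23 ÷ 6.022×10²³ = 0.329957 mol
Mass = 0.329957 mol × 2.02 g/mol = 0.6665 g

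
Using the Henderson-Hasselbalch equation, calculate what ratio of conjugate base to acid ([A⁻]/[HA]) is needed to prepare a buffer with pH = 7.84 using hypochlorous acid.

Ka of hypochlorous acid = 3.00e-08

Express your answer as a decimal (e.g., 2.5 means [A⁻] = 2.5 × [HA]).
[A⁻]/[HA] = 2.075

pKa = −log(3.00e-08) = 7.5229. pH = pKa + log([A⁻]/[HA]). 7.84 = 7.5229 + log(ratio). log(ratio) = 7.84 − 7.5229 = 0.3171. ratio = 10^(0.3171) = 2.075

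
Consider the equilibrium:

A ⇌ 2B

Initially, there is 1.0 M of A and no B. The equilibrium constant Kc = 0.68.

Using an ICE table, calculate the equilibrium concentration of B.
[B] = 0.672 M

ICE: [A] = 1.0 − x, [B] = 2x.
Kc = (2x)²/(1.0 − x) = 0.68 ⇒ 4x² + 0.68x − 0.68 = 0.
x = (−0.68 + √(0.68² + 4·4·0.68))/(2·4) = (−0.68 + √11.342)/8 = 0.33598.
[B] = 2x = 0.672 M.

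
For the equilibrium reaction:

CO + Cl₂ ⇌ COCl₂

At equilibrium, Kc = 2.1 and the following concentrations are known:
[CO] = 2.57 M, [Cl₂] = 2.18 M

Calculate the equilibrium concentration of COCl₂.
[COCl₂] = 11.7655 M

Kc = ([COCl₂]) / ([CO] × [Cl₂]) = 2.1
[COCl₂]^1 = Kc · (reactant terms)/(other product terms) = 2.1 · 5.6026 / 1 = 11.765
[COCl₂] = 11.7655 M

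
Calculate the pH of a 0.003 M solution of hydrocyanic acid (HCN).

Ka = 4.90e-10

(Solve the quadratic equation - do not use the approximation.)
pH = 5.92

x² + Ka×x - Ka×C = 0. Using quadratic formula: [H⁺] = 1.2122e-06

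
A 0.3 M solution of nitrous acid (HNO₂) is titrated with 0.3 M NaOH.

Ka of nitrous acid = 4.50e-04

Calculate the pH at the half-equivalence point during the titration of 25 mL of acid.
pH = pKa = 3.35

At the half-equivalence point, [HA] = [A⁻], so by Henderson–Hasselbalch pH = pKa + log(1) = pKa.
pKa = −log(4.50e-04) = 3.35.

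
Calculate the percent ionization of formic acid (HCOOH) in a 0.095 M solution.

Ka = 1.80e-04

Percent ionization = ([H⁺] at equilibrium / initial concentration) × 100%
Percent ionization = 4.26%

Let x = [H⁺]. Ka = x²/(C - x) ⇒ x² + (1.80e-04)x - (1.80e-04)(0.095) = 0. x = 4.0462e-03. Percent = (4.0462e-03/0.095) × 100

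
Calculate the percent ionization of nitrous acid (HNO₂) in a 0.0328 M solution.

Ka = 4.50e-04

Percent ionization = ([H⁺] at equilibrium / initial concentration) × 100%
Percent ionization = 11%

Let x = [H⁺]. Ka = x²/(C - x) ⇒ x² + (4.50e-04)x - (4.50e-04)(0.0328) = 0. x = 3.6235e-03. Percent = (3.6235e-03/0.0328) × 100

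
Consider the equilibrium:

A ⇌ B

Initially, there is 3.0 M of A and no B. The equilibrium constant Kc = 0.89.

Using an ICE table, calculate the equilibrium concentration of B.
[B] = 1.413 M

ICE: [A] = 3.0 − x, [B] = x.
Kc = x/(3.0 − x) = 0.89 ⇒ x = 0.89·3.0/(1 + 0.89) = 2.67/1.89 = 1.413.
[B] = x = 1.413 M.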